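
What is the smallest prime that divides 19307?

19307 is odd.
Digit sum 20, not divisible by 3.
Ends in 7: not divisible by 5.
7: 19307 = 7·2758 + 1
11: 19307 = 11·1755 + 2
13: 19307 = 13·1485 + 2
17: 19307 = 17·1135 + 12
19: 19307 = 19·1016 + 3
23: 19307 = 23·839 + 10
29: 19307 = 29·665 + 22
31: 19307 = 31·622 + 25
37: 19307 = 37·521 + 30
41: 19307 = 41·470 + 37
43: 19307 = 43·449

43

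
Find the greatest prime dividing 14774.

89

14774 = 2 · 7387
7387 = 83 · 89
89 is prime.
So 14774 = 2 · 83 · 89; the largest prime factor is 89.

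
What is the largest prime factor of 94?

47

94 = 2 · 47
47 is prime.
So 94 = 2 · 47; the largest prime factor is 47.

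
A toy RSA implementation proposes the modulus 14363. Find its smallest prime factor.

53

14363 is odd.
Digit sum 17, not divisible by 3.
Ends in 3: not divisible by 5.
7: 14363 = 7·2051 + 6
11: 14363 = 11·1305 + 8
13: 14363 = 13·1104 + 11
17: 14363 = 17·844 + 15
19: 14363 = 19·755 + 18
23: 14363 = 23·624 + 11
29: 14363 = 29·495 + 8
31: 14363 = 31·463 + 10
37: 14363 = 37·388 + 7
41: 14363 = 41·350 + 13
43: 14363 = 43·334 + 1
47: 14363 = 47·305 + 28
53: 14363 = 53·271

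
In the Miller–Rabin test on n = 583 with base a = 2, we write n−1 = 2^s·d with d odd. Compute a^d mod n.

583 − 1 = 582 = 2^1 · 291, so d = 291.
2^1 ≡ 2 (mod 583)
2^2 ≡ 2^2 = 4 ≡ 4 (mod 583)
2^4 ≡ 4^2 = 16 ≡ 16 (mod 583)
2^8 ≡ 16^2 = 256 ≡ 256 (mod 583)
2^16 ≡ 256^2 = 65536 ≡ 240 (mod 583)
2^32 ≡ 240^2 = 57600 ≡ 466 (mod 583)
2^64 ≡ 466^2 = 217156 ≡ 280 (mod 583)
2^128 ≡ 280^2 = 78400 ≡ 278 (mod 583)
2^256 ≡ 278^2 = 77284 ≡ 328 (mod 583)
291 = 256 + 32 + 2 + 1 in binary powers of 2.
So 2^291 ≡ 328 · 466 · 4 · 2 ≡ 233 (mod 583).
Squaring chain: 233; never reaches −1, so base 2 is a Miller–Rabin witness that 583 is composite.

233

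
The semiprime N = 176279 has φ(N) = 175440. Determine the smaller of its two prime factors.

φ(n) = (p−1)(q−1) = n − (p+q) + 1, so p + q = 176279 − 175440 + 1 = 840.
p and q are the roots of t² − 840t + 176279 = 0.
Discriminant: 840² − 4·176279 = 705600 − 705116 = 484; √484 = 22.
q = (840 − 22)/2 = 409, p = (840 + 22)/2 = 431.
Check: 409 · 431 = 176279.

409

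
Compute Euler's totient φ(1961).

Factor: 1961 = 37 · 53.
φ(1961) = (37−1) · (53−1) = 36 · 52 = 1872.

1872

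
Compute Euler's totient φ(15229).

14976

Factor: 15229 = 97 · 157.
φ(15229) = (97−1) · (157−1) = 96 · 156 = 14976.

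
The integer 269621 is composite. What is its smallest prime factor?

11

269621 is odd.
Digit sum 26, not divisible by 3.
Ends in 1: not divisible by 5.
7: 269621 = 7·38517 + 2
11: 269621 = 11·24511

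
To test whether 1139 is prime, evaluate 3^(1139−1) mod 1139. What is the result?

1097

3^1 ≡ 3 (mod 1139)
3^2 ≡ 3^2 = 9 ≡ 9 (mod 1139)
3^4 ≡ 9^2 = 81 ≡ 81 (mod 1139)
3^8 ≡ 81^2 = 6561 ≡ 866 (mod 1139)
3^16 ≡ 866^2 = 749956 ≡ 494 (mod 1139)
3^32 ≡ 494^2 = 244036 ≡ 290 (mod 1139)
3^64 ≡ 290^2 = 84100 ≡ 953 (mod 1139)
3^128 ≡ 953^2 = 908209 ≡ 426 (mod 1139)
3^256 ≡ 426^2 = 181476 ≡ 375 (mod 1139)
3^512 ≡ 375^2 = 140625 ≡ 528 (mod 1139)
3^1024 ≡ 528^2 = 278784 ≡ 868 (mod 1139)
1138 = 1024 + 64 + 32 + 16 + 2 in binary powers of 2.
So 3^1138 ≡ 868 · 953 · 290 · 494 · 9 ≡ 1097 (mod 1139).
Since 1097 ≠ 1, base 3 is a Fermat witness: 1139 is composite.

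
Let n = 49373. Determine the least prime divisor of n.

49373 is odd.
Digit sum 26, not divisible by 3.
Ends in 3: not divisible by 5.
7: 49373 = 7·7053 + 2
11: 49373 = 11·4488 + 5
13: 49373 = 13·3797 + 12
17: 49373 = 17·2904 + 5
19: 49373 = 19·2598 + 11
23: 49373 = 23·2146 + 15
29: 49373 = 29·1702 + 15
31: 49373 = 31·1592 + 21
37: 49373 = 37·1334 + 15
41: 49373 = 41·1204 + 9
43: 49373 = 43·1148 + 9
47: 49373 = 47·1050 + 23
53: 49373 = 53·931 + 30
59: 49373 = 59·836 + 49
61: 49373 = 61·809 + 24
67: 49373 = 67·736 + 61
71: 49373 = 71·695 + 28
73: 49373 = 73·676 + 25
79: 49373 = 79·624 + 77
83: 49373 = 83·594 + 71
89: 49373 = 89·554 + 67
97: 49373 = 97·509

97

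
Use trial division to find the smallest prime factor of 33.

3

33 is odd.
Digit sum 6, divisible by 3.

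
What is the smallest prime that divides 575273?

29

575273 is odd.
Digit sum 29, not divisible by 3.
Ends in 3: not divisible by 5.
7: 575273 = 7·82181 + 6
11: 575273 = 11·52297 + 6
13: 575273 = 13·44251 + 10
17: 575273 = 17·33839 + 10
19: 575273 = 19·30277 + 10
23: 575273 = 23·25011 + 20
29: 575273 = 29·19837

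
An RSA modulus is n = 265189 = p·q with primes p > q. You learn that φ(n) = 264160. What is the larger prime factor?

521

φ(n) = (p−1)(q−1) = n − (p+q) + 1, so p + q = 265189 − 264160 + 1 = 1030.
p and q are the roots of t² − 1030t + 265189 = 0.
Discriminant: 1030² − 4·265189 = 1060900 − 1060756 = 144; √144 = 12.
q = (1030 − 12)/2 = 509, p = (1030 + 12)/2 = 521.
Check: 509 · 521 = 265189.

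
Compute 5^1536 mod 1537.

5^1 ≡ 5 (mod 1537)
5^2 ≡ 5^2 = 25 ≡ 25 (mod 1537)
5^4 ≡ 25^2 = 625 ≡ 625 (mod 1537)
5^8 ≡ 625^2 = 390625 ≡ 227 (mod 1537)
5^16 ≡ 227^2 = 51529 ≡ 808 (mod 1537)
5^32 ≡ 808^2 = 652864 ≡ 1176 (mod 1537)
5^64 ≡ 1176^2 = 1382976 ≡ 1213 (mod 1537)
5^128 ≡ 1213^2 = 1471369 ≡ 460 (mod 1537)
5^256 ≡ 460^2 = 211600 ≡ 1031 (mod 1537)
5^512 ≡ 1031^2 = 1062961 ≡ 894 (mod 1537)
5^1024 ≡ 894^2 = 799236 ≡ 1533 (mod 1537)
1536 = 1024 + 512 in binary powers of 2.
So 5^1536 ≡ 1533 · 894 ≡ 1035 (mod 1537).
Since 1035 ≠ 1, base 5 is a Fermat witness: 1537 is composite.

1035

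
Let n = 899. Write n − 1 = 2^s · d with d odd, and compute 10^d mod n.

648

899 − 1 = 898 = 2^1 · 449, so d = 449.
10^1 ≡ 10 (mod 899)
10^2 ≡ 10^2 = 100 ≡ 100 (mod 899)
10^4 ≡ 100^2 = 10000 ≡ 111 (mod 899)
10^8 ≡ 111^2 = 12321 ≡ 634 (mod 899)
10^16 ≡ 634^2 = 401956 ≡ 103 (mod 899)
10^32 ≡ 103^2 = 10609 ≡ 720 (mod 899)
10^64 ≡ 720^2 = 518400 ≡ 576 (mod 899)
10^128 ≡ 576^2 = 331776 ≡ 45 (mod 899)
10^256 ≡ 45^2 = 2025 ≡ 227 (mod 899)
449 = 256 + 128 + 64 + 1 in binary powers of 2.
So 10^449 ≡ 227 · 45 · 576 · 10 ≡ 648 (mod 899).
Squaring chain: 648; never reaches −1, so base 10 is a Miller–Rabin witness that 899 is composite.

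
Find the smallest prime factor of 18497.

53

18497 is odd.
Digit sum 29, not divisible by 3.
Ends in 7: not divisible by 5.
7: 18497 = 7·2642 + 3
11: 18497 = 11·1681 + 6
13: 18497 = 13·1422 + 11
17: 18497 = 17·1088 + 1
19: 18497 = 19·973 + 10
23: 18497 = 23·804 + 5
29: 18497 = 29·637 + 24
31: 18497 = 31·596 + 21
37: 18497 = 37·499 + 34
41: 18497 = 41·451 + 6
43: 18497 = 43·430 + 7
47: 18497 = 47·393 + 26
53: 18497 = 53·349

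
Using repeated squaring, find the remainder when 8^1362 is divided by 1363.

573

8^1 ≡ 8 (mod 1363)
8^2 ≡ 8^2 = 64 ≡ 64 (mod 1363)
8^4 ≡ 64^2 = 4096 ≡ 7 (mod 1363)
8^8 ≡ 7^2 = 49 ≡ 49 (mod 1363)
8^16 ≡ 49^2 = 2401 ≡ 1038 (mod 1363)
8^32 ≡ 1038^2 = 1077444 ≡ 674 (mod 1363)
8^64 ≡ 674^2 = 454276 ≡ 397 (mod 1363)
8^128 ≡ 397^2 = 157609 ≡ 864 (mod 1363)
8^256 ≡ 864^2 = 746496 ≡ 935 (mod 1363)
8^512 ≡ 935^2 = 874225 ≡ 542 (mod 1363)
8^1024 ≡ 542^2 = 293764 ≡ 719 (mod 1363)
1362 = 1024 + 256 + 64 + 16 + 2 in binary powers of 2.
So 8^1362 ≡ 719 · 935 · 397 · 1038 · 64 ≡ 573 (mod 1363).
Since 573 ≠ 1, base 8 is a Fermat witness: 1363 is composite.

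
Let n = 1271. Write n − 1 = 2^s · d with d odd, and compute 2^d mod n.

1271 − 1 = 1270 = 2^1 · 635, so d = 635.
2^1 ≡ 2 (mod 1271)
2^2 ≡ 2^2 = 4 ≡ 4 (mod 1271)
2^4 ≡ 4^2 = 16 ≡ 16 (mod 1271)
2^8 ≡ 16^2 = 256 ≡ 256 (mod 1271)
2^16 ≡ 256^2 = 65536 ≡ 715 (mod 1271)
2^32 ≡ 715^2 = 511225 ≡ 283 (mod 1271)
2^64 ≡ 283^2 = 80089 ≡ 16 (mod 1271)
2^128 ≡ 16^2 = 256 ≡ 256 (mod 1271)
2^256 ≡ 256^2 = 65536 ≡ 715 (mod 1271)
2^512 ≡ 715^2 = 511225 ≡ 283 (mod 1271)
635 = 512 + 64 + 32 + 16 + 8 + 2 + 1 in binary powers of 2.
So 2^635 ≡ 283 · 16 · 283 · 715 · 256 · 4 · 2 ≡ 993 (mod 1271).
Squaring chain: 993; never reaches −1, so base 2 is a Miller–Rabin witness that 1271 is composite.

993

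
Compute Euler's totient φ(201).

Factor: 201 = 3 · 67.
φ(201) = (3−1) · (67−1) = 2 · 66 = 132.

132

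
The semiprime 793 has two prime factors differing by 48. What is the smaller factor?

Since p = q + 48, we have 793 = q(q + 48), so q² + 48q − 793 = 0.
Discriminant: 48² + 4·793 = 2304 + 3172 = 5476; √5476 = 74.
q = (−48 + 74)/2 = 13, and p = q + 48 = 61.
Check: 13 · 61 = 793.

13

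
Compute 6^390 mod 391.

25

6^1 ≡ 6 (mod 391)
6^2 ≡ 6^2 = 36 ≡ 36 (mod 391)
6^4 ≡ 36^2 = 1296 ≡ 123 (mod 391)
6^8 ≡ 123^2 = 15129 ≡ 271 (mod 391)
6^16 ≡ 271^2 = 73441 ≡ 324 (mod 391)
6^32 ≡ 324^2 = 104976 ≡ 188 (mod 391)
6^64 ≡ 188^2 = 35344 ≡ 154 (mod 391)
6^128 ≡ 154^2 = 23716 ≡ 256 (mod 391)
6^256 ≡ 256^2 = 65536 ≡ 239 (mod 391)
390 = 256 + 128 + 4 + 2 in binary powers of 2.
So 6^390 ≡ 239 · 256 · 123 · 36 ≡ 25 (mod 391).
Since 25 ≠ 1, base 6 is a Fermat witness: 391 is composite.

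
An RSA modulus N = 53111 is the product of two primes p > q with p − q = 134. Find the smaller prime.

Since p = q + 134, we have 53111 = q(q + 134), so q² + 134q − 53111 = 0.
Discriminant: 134² + 4·53111 = 17956 + 212444 = 230400; √230400 = 480.
q = (−134 + 480)/2 = 173, and p = q + 134 = 307.
Check: 173 · 307 = 53111.

173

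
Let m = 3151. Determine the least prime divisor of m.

23

3151 is odd.
Digit sum 10, not divisible by 3.
Ends in 1: not divisible by 5.
7: 3151 = 7·450 + 1
11: 3151 = 11·286 + 5
13: 3151 = 13·242 + 5
17: 3151 = 17·185 + 6
19: 3151 = 19·165 + 16
23: 3151 = 23·137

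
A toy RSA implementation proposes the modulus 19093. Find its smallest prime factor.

19093 is odd.
Digit sum 22, not divisible by 3.
Ends in 3: not divisible by 5.
7: 19093 = 7·2727 + 4
11: 19093 = 11·1735 + 8
13: 19093 = 13·1468 + 9
17: 19093 = 17·1123 + 2
19: 19093 = 19·1004 + 17
23: 19093 = 23·830 + 3
29: 19093 = 29·658 + 11
31: 19093 = 31·615 + 28
37: 19093 = 37·516 + 1
41: 19093 = 41·465 + 28
43: 19093 = 43·444 + 1
47: 19093 = 47·406 + 11
53: 19093 = 53·360 + 13
59: 19093 = 59·323 + 36
61: 19093 = 61·313

61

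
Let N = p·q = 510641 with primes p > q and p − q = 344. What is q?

Since p = q + 344, we have 510641 = q(q + 344), so q² + 344q − 510641 = 0.
Discriminant: 344² + 4·510641 = 118336 + 2042564 = 2160900; √2160900 = 1470.
q = (−344 + 1470)/2 = 563, and p = q + 344 = 907.
Check: 563 · 907 = 510641.

563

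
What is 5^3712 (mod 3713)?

3391

5^1 ≡ 5 (mod 3713)
5^2 ≡ 5^2 = 25 ≡ 25 (mod 3713)
5^4 ≡ 25^2 = 625 ≡ 625 (mod 3713)
5^8 ≡ 625^2 = 390625 ≡ 760 (mod 3713)
5^16 ≡ 760^2 = 577600 ≡ 2085 (mod 3713)
5^32 ≡ 2085^2 = 4347225 ≡ 3015 (mod 3713)
5^64 ≡ 3015^2 = 9090225 ≡ 801 (mod 3713)
5^128 ≡ 801^2 = 641601 ≡ 2965 (mod 3713)
5^256 ≡ 2965^2 = 8791225 ≡ 2554 (mod 3713)
5^512 ≡ 2554^2 = 6522916 ≡ 2888 (mod 3713)
5^1024 ≡ 2888^2 = 8340544 ≡ 1146 (mod 3713)
5^2048 ≡ 1146^2 = 1313316 ≡ 2627 (mod 3713)
3712 = 2048 + 1024 + 512 + 128 in binary powers of 2.
So 5^3712 ≡ 2627 · 1146 · 2888 · 2965 ≡ 3391 (mod 3713).
Since 3391 ≠ 1, base 5 is a Fermat witness: 3713 is composite.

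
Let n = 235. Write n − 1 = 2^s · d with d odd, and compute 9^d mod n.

34

235 − 1 = 234 = 2^1 · 117, so d = 117.
9^1 ≡ 9 (mod 235)
9^2 ≡ 9^2 = 81 ≡ 81 (mod 235)
9^4 ≡ 81^2 = 6561 ≡ 216 (mod 235)
9^8 ≡ 216^2 = 46656 ≡ 126 (mod 235)
9^16 ≡ 126^2 = 15876 ≡ 131 (mod 235)
9^32 ≡ 131^2 = 17161 ≡ 6 (mod 235)
9^64 ≡ 6^2 = 36 ≡ 36 (mod 235)
117 = 64 + 32 + 16 + 4 + 1 in binary powers of 2.
So 9^117 ≡ 36 · 6 · 131 · 216 · 9 ≡ 34 (mod 235).
Squaring chain: 34; never reaches −1, so base 9 is a Miller–Rabin witness that 235 is composite.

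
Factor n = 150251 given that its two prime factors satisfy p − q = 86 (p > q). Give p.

Since p = q + 86, we have 150251 = q(q + 86), so q² + 86q − 150251 = 0.
Discriminant: 86² + 4·150251 = 7396 + 601004 = 608400; √608400 = 780.
q = (−86 + 780)/2 = 347, and p = q + 86 = 433.
Check: 347 · 433 = 150251.

433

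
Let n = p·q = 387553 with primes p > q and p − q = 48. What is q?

599

Since p = q + 48, we have 387553 = q(q + 48), so q² + 48q − 387553 = 0.
Discriminant: 48² + 4·387553 = 2304 + 1550212 = 1552516; √1552516 = 1246.
q = (−48 + 1246)/2 = 599, and p = q + 48 = 647.
Check: 599 · 647 = 387553.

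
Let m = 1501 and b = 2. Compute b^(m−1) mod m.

2^1 ≡ 2 (mod 1501)
2^2 ≡ 2^2 = 4 ≡ 4 (mod 1501)
2^4 ≡ 4^2 = 16 ≡ 16 (mod 1501)
2^8 ≡ 16^2 = 256 ≡ 256 (mod 1501)
2^16 ≡ 256^2 = 65536 ≡ 993 (mod 1501)
2^32 ≡ 993^2 = 986049 ≡ 1393 (mod 1501)
2^64 ≡ 1393^2 = 1940449 ≡ 1157 (mod 1501)
2^128 ≡ 1157^2 = 1338649 ≡ 1258 (mod 1501)
2^256 ≡ 1258^2 = 1582564 ≡ 510 (mod 1501)
2^512 ≡ 510^2 = 260100 ≡ 427 (mod 1501)
2^1024 ≡ 427^2 = 182329 ≡ 708 (mod 1501)
1500 = 1024 + 256 + 128 + 64 + 16 + 8 + 4 in binary powers of 2.
So 2^1500 ≡ 708 · 510 · 1258 · 1157 · 993 · 256 · 16 ≡ 1128 (mod 1501).
Since 1128 ≠ 1, base 2 is a Fermat witness: 1501 is composite.

1128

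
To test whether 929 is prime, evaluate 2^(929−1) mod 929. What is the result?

1

2^1 ≡ 2 (mod 929)
2^2 ≡ 2^2 = 4 ≡ 4 (mod 929)
2^4 ≡ 4^2 = 16 ≡ 16 (mod 929)
2^8 ≡ 16^2 = 256 ≡ 256 (mod 929)
2^16 ≡ 256^2 = 65536 ≡ 506 (mod 929)
2^32 ≡ 506^2 = 256036 ≡ 561 (mod 929)
2^64 ≡ 561^2 = 314721 ≡ 719 (mod 929)
2^128 ≡ 719^2 = 516961 ≡ 437 (mod 929)
2^256 ≡ 437^2 = 190969 ≡ 524 (mod 929)
2^512 ≡ 524^2 = 274576 ≡ 521 (mod 929)
928 = 512 + 256 + 128 + 32 in binary powers of 2.
So 2^928 ≡ 521 · 524 · 437 · 561 ≡ 1 (mod 929).
Since the result is 1, base 2 gives no evidence that 929 is composite.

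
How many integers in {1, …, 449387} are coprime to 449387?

Factor: 449387 = 53 · 61 · 139.
φ(449387) = (53−1) · (61−1) · (139−1) = 52 · 60 · 138 = 430560.

430560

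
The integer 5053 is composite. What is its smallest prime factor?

31

5053 is odd.
Digit sum 13, not divisible by 3.
Ends in 3: not divisible by 5.
7: 5053 = 7·721 + 6
11: 5053 = 11·459 + 4
13: 5053 = 13·388 + 9
17: 5053 = 17·297 + 4
19: 5053 = 19·265 + 18
23: 5053 = 23·219 + 16
29: 5053 = 29·174 + 7
31: 5053 = 31·163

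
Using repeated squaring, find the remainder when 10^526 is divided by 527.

382

10^1 ≡ 10 (mod 527)
10^2 ≡ 10^2 = 100 ≡ 100 (mod 527)
10^4 ≡ 100^2 = 10000 ≡ 514 (mod 527)
10^8 ≡ 514^2 = 264196 ≡ 169 (mod 527)
10^16 ≡ 169^2 = 28561 ≡ 103 (mod 527)
10^32 ≡ 103^2 = 10609 ≡ 69 (mod 527)
10^64 ≡ 69^2 = 4761 ≡ 18 (mod 527)
10^128 ≡ 18^2 = 324 ≡ 324 (mod 527)
10^256 ≡ 324^2 = 104976 ≡ 103 (mod 527)
10^512 ≡ 103^2 = 10609 ≡ 69 (mod 527)
526 = 512 + 8 + 4 + 2 in binary powers of 2.
So 10^526 ≡ 69 · 169 · 514 · 100 ≡ 382 (mod 527).
Since 382 ≠ 1, base 10 is a Fermat witness: 527 is composite.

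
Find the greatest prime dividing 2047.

89

2047 = 23 · 89
89 is prime.
So 2047 = 23 · 89; the largest prime factor is 89.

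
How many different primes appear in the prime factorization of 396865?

5

396865 = 5 · 79373
79373 = 7 · 11339
11339 = 17 · 667
667 = 23 · 29
396865 = 5 · 7 · 17 · 23 · 29, which has 5 distinct prime factors.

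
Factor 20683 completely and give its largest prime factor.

20683 = 13 · 1591
1591 = 37 · 43
43 is prime.
So 20683 = 13 · 37 · 43; the largest prime factor is 43.

43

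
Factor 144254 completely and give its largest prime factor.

83

144254 = 2 · 72127
72127 = 11 · 6557
6557 = 79 · 83
83 is prime.
So 144254 = 2 · 11 · 79 · 83; the largest prime factor is 83.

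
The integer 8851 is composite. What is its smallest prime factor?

53

8851 is odd.
Digit sum 22, not divisible by 3.
Ends in 1: not divisible by 5.
7: 8851 = 7·1264 + 3
11: 8851 = 11·804 + 7
13: 8851 = 13·680 + 11
17: 8851 = 17·520 + 11
19: 8851 = 19·465 + 16
23: 8851 = 23·384 + 19
29: 8851 = 29·305 + 6
31: 8851 = 31·285 + 16
37: 8851 = 37·239 + 8
41: 8851 = 41·215 + 36
43: 8851 = 43·205 + 36
47: 8851 = 47·188 + 15
53: 8851 = 53·167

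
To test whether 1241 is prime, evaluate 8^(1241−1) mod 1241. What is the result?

8^1 ≡ 8 (mod 1241)
8^2 ≡ 8^2 = 64 ≡ 64 (mod 1241)
8^4 ≡ 64^2 = 4096 ≡ 373 (mod 1241)
8^8 ≡ 373^2 = 139129 ≡ 137 (mod 1241)
8^16 ≡ 137^2 = 18769 ≡ 154 (mod 1241)
8^32 ≡ 154^2 = 23716 ≡ 137 (mod 1241)
8^64 ≡ 137^2 = 18769 ≡ 154 (mod 1241)
8^128 ≡ 154^2 = 23716 ≡ 137 (mod 1241)
8^256 ≡ 137^2 = 18769 ≡ 154 (mod 1241)
8^512 ≡ 154^2 = 23716 ≡ 137 (mod 1241)
8^1024 ≡ 137^2 = 18769 ≡ 154 (mod 1241)
1240 = 1024 + 128 + 64 + 16 + 8 in binary powers of 2.
So 8^1240 ≡ 154 · 137 · 154 · 154 · 137 ≡ 154 (mod 1241).
Since 154 ≠ 1, base 8 is a Fermat witness: 1241 is composite.

154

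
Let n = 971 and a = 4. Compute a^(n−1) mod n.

1

4^1 ≡ 4 (mod 971)
4^2 ≡ 4^2 = 16 ≡ 16 (mod 971)
4^4 ≡ 16^2 = 256 ≡ 256 (mod 971)
4^8 ≡ 256^2 = 65536 ≡ 479 (mod 971)
4^16 ≡ 479^2 = 229441 ≡ 285 (mod 971)
4^32 ≡ 285^2 = 81225 ≡ 632 (mod 971)
4^64 ≡ 632^2 = 399424 ≡ 343 (mod 971)
4^128 ≡ 343^2 = 117649 ≡ 158 (mod 971)
4^256 ≡ 158^2 = 24964 ≡ 689 (mod 971)
4^512 ≡ 689^2 = 474721 ≡ 873 (mod 971)
970 = 512 + 256 + 128 + 64 + 8 + 2 in binary powers of 2.
So 4^970 ≡ 873 · 689 · 158 · 343 · 479 · 16 ≡ 1 (mod 971).
Since the result is 1, base 4 gives no evidence that 971 is composite.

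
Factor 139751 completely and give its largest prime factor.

139751 = 29 · 4819
4819 = 61 · 79
79 is prime.
So 139751 = 29 · 61 · 79; the largest prime factor is 79.

79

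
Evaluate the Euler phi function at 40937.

Factor: 40937 = 13 · 47 · 67.
φ(40937) = (13−1) · (47−1) · (67−1) = 12 · 46 · 66 = 36432.

36432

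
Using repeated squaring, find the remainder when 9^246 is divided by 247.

235

9^1 ≡ 9 (mod 247)
9^2 ≡ 9^2 = 81 ≡ 81 (mod 247)
9^4 ≡ 81^2 = 6561 ≡ 139 (mod 247)
9^8 ≡ 139^2 = 19321 ≡ 55 (mod 247)
9^16 ≡ 55^2 = 3025 ≡ 61 (mod 247)
9^32 ≡ 61^2 = 3721 ≡ 16 (mod 247)
9^64 ≡ 16^2 = 256 ≡ 9 (mod 247)
9^128 ≡ 9^2 = 81 ≡ 81 (mod 247)
246 = 128 + 64 + 32 + 16 + 4 + 2 in binary powers of 2.
So 9^246 ≡ 81 · 9 · 16 · 61 · 139 · 81 ≡ 235 (mod 247).
Since 235 ≠ 1, base 9 is a Fermat witness: 247 is composite.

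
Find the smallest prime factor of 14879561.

14879561 is odd.
Digit sum 41, not divisible by 3.
Ends in 1: not divisible by 5.
7: 14879561 = 7·2125651 + 4
11: 14879561 = 11·1352687 + 4
13: 14879561 = 13·1144581 + 8
17: 14879561 = 17·875268 + 5
19: 14879561 = 19·783134 + 15
23: 14879561 = 23·646937 + 10
29: 14879561 = 29·513088 + 9
31: 14879561 = 31·479985 + 26
37: 14879561 = 37·402150 + 11
41: 14879561 = 41·362916 + 5
43: 14879561 = 43·346036 + 13
47: 14879561 = 47·316586 + 19
53: 14879561 = 53·280746 + 23
59: 14879561 = 59·252195 + 56
61: 14879561 = 61·243927 + 14
67: 14879561 = 67·222083

67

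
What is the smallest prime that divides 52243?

52243 is odd.
Digit sum 16, not divisible by 3.
Ends in 3: not divisible by 5.
7: 52243 = 7·7463 + 2
11: 52243 = 11·4749 + 4
13: 52243 = 13·4018 + 9
17: 52243 = 17·3073 + 2
19: 52243 = 19·2749 + 12
23: 52243 = 23·2271 + 10
29: 52243 = 29·1801 + 14
31: 52243 = 31·1685 + 8
37: 52243 = 37·1411 + 36
41: 52243 = 41·1274 + 9
43: 52243 = 43·1214 + 41
47: 52243 = 47·1111 + 26
53: 52243 = 53·985 + 38
59: 52243 = 59·885 + 28
61: 52243 = 61·856 + 27
67: 52243 = 67·779 + 50
71: 52243 = 71·735 + 58
73: 52243 = 73·715 + 48
79: 52243 = 79·661 + 24
83: 52243 = 83·629 + 36
89: 52243 = 89·587

89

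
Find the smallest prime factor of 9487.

9487 is odd.
Digit sum 28, not divisible by 3.
Ends in 7: not divisible by 5.
7: 9487 = 7·1355 + 2
11: 9487 = 11·862 + 5
13: 9487 = 13·729 + 10
17: 9487 = 17·558 + 1
19: 9487 = 19·499 + 6
23: 9487 = 23·412 + 11
29: 9487 = 29·327 + 4
31: 9487 = 31·306 + 1
37: 9487 = 37·256 + 15
41: 9487 = 41·231 + 16
43: 9487 = 43·220 + 27
47: 9487 = 47·201 + 40
53: 9487 = 53·179

53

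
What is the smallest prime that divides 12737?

47

12737 is odd.
Digit sum 20, not divisible by 3.
Ends in 7: not divisible by 5.
7: 12737 = 7·1819 + 4
11: 12737 = 11·1157 + 10
13: 12737 = 13·979 + 10
17: 12737 = 17·749 + 4
19: 12737 = 19·670 + 7
23: 12737 = 23·553 + 18
29: 12737 = 29·439 + 6
31: 12737 = 31·410 + 27
37: 12737 = 37·344 + 9
41: 12737 = 41·310 + 27
43: 12737 = 43·296 + 9
47: 12737 = 47·271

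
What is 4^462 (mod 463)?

4^1 ≡ 4 (mod 463)
4^2 ≡ 4^2 = 16 ≡ 16 (mod 463)
4^4 ≡ 16^2 = 256 ≡ 256 (mod 463)
4^8 ≡ 256^2 = 65536 ≡ 253 (mod 463)
4^16 ≡ 253^2 = 64009 ≡ 115 (mod 463)
4^32 ≡ 115^2 = 13225 ≡ 261 (mod 463)
4^64 ≡ 261^2 = 68121 ≡ 60 (mod 463)
4^128 ≡ 60^2 = 3600 ≡ 359 (mod 463)
4^256 ≡ 359^2 = 128881 ≡ 167 (mod 463)
462 = 256 + 128 + 64 + 8 + 4 + 2 in binary powers of 2.
So 4^462 ≡ 167 · 359 · 60 · 253 · 256 · 16 ≡ 1 (mod 463).
Since the result is 1, base 4 gives no evidence that 463 is composite.

1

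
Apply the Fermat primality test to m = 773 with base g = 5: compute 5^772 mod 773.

5^1 ≡ 5 (mod 773)
5^2 ≡ 5^2 = 25 ≡ 25 (mod 773)
5^4 ≡ 25^2 = 625 ≡ 625 (mod 773)
5^8 ≡ 625^2 = 390625 ≡ 260 (mod 773)
5^16 ≡ 260^2 = 67600 ≡ 349 (mod 773)
5^32 ≡ 349^2 = 121801 ≡ 440 (mod 773)
5^64 ≡ 440^2 = 193600 ≡ 350 (mod 773)
5^128 ≡ 350^2 = 122500 ≡ 366 (mod 773)
5^256 ≡ 366^2 = 133956 ≡ 227 (mod 773)
5^512 ≡ 227^2 = 51529 ≡ 511 (mod 773)
772 = 512 + 256 + 4 in binary powers of 2.
So 5^772 ≡ 511 · 227 · 625 ≡ 1 (mod 773).
Since the result is 1, base 5 gives no evidence that 773 is composite.

1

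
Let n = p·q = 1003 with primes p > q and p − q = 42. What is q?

17

Since p = q + 42, we have 1003 = q(q + 42), so q² + 42q − 1003 = 0.
Discriminant: 42² + 4·1003 = 1764 + 4012 = 5776; √5776 = 76.
q = (−42 + 76)/2 = 17, and p = q + 42 = 59.
Check: 17 · 59 = 1003.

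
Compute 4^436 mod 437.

4^1 ≡ 4 (mod 437)
4^2 ≡ 4^2 = 16 ≡ 16 (mod 437)
4^4 ≡ 16^2 = 256 ≡ 256 (mod 437)
4^8 ≡ 256^2 = 65536 ≡ 423 (mod 437)
4^16 ≡ 423^2 = 178929 ≡ 196 (mod 437)
4^32 ≡ 196^2 = 38416 ≡ 397 (mod 437)
4^64 ≡ 397^2 = 157609 ≡ 289 (mod 437)
4^128 ≡ 289^2 = 83521 ≡ 54 (mod 437)
4^256 ≡ 54^2 = 2916 ≡ 294 (mod 437)
436 = 256 + 128 + 32 + 16 + 4 in binary powers of 2.
So 4^436 ≡ 294 · 54 · 397 · 196 · 256 ≡ 123 (mod 437).
Since 123 ≠ 1, base 4 is a Fermat witness: 437 is composite.

123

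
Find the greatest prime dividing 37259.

53

37259 = 19 · 1961
1961 = 37 · 53
53 is prime.
So 37259 = 19 · 37 · 53; the largest prime factor is 53.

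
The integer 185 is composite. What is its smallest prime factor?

185 is odd.
Digit sum 14, not divisible by 3.
Ends in 5: divisible by 5.

5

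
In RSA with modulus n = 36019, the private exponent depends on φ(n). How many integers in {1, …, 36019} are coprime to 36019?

35640

Factor: 36019 = 181 · 199.
φ(36019) = (181−1) · (199−1) = 180 · 198 = 35640.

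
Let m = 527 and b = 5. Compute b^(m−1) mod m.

253

5^1 ≡ 5 (mod 527)
5^2 ≡ 5^2 = 25 ≡ 25 (mod 527)
5^4 ≡ 25^2 = 625 ≡ 98 (mod 527)
5^8 ≡ 98^2 = 9604 ≡ 118 (mod 527)
5^16 ≡ 118^2 = 13924 ≡ 222 (mod 527)
5^32 ≡ 222^2 = 49284 ≡ 273 (mod 527)
5^64 ≡ 273^2 = 74529 ≡ 222 (mod 527)
5^128 ≡ 222^2 = 49284 ≡ 273 (mod 527)
5^256 ≡ 273^2 = 74529 ≡ 222 (mod 527)
5^512 ≡ 222^2 = 49284 ≡ 273 (mod 527)
526 = 512 + 8 + 4 + 2 in binary powers of 2.
So 5^526 ≡ 273 · 118 · 98 · 25 ≡ 253 (mod 527).
Since 253 ≠ 1, base 5 is a Fermat witness: 527 is composite.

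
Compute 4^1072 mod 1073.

4^1 ≡ 4 (mod 1073)
4^2 ≡ 4^2 = 16 ≡ 16 (mod 1073)
4^4 ≡ 16^2 = 256 ≡ 256 (mod 1073)
4^8 ≡ 256^2 = 65536 ≡ 83 (mod 1073)
4^16 ≡ 83^2 = 6889 ≡ 451 (mod 1073)
4^32 ≡ 451^2 = 203401 ≡ 604 (mod 1073)
4^64 ≡ 604^2 = 364816 ≡ 1069 (mod 1073)
4^128 ≡ 1069^2 = 1142761 ≡ 16 (mod 1073)
4^256 ≡ 16^2 = 256 ≡ 256 (mod 1073)
4^512 ≡ 256^2 = 65536 ≡ 83 (mod 1073)
4^1024 ≡ 83^2 = 6889 ≡ 451 (mod 1073)
1072 = 1024 + 32 + 16 in binary powers of 2.
So 4^1072 ≡ 451 · 604 · 451 ≡ 1069 (mod 1073).
Since 1069 ≠ 1, base 4 is a Fermat witness: 1073 is composite.

1069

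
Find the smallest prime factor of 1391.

13

1391 is odd.
Digit sum 14, not divisible by 3.
Ends in 1: not divisible by 5.
7: 1391 = 7·198 + 5
11: 1391 = 11·126 + 5
13: 1391 = 13·107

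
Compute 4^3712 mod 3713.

3033

4^1 ≡ 4 (mod 3713)
4^2 ≡ 4^2 = 16 ≡ 16 (mod 3713)
4^4 ≡ 16^2 = 256 ≡ 256 (mod 3713)
4^8 ≡ 256^2 = 65536 ≡ 2415 (mod 3713)
4^16 ≡ 2415^2 = 5832225 ≡ 2815 (mod 3713)
4^32 ≡ 2815^2 = 7924225 ≡ 683 (mod 3713)
4^64 ≡ 683^2 = 466489 ≡ 2364 (mod 3713)
4^128 ≡ 2364^2 = 5588496 ≡ 431 (mod 3713)
4^256 ≡ 431^2 = 185761 ≡ 111 (mod 3713)
4^512 ≡ 111^2 = 12321 ≡ 1182 (mod 3713)
4^1024 ≡ 1182^2 = 1397124 ≡ 1036 (mod 3713)
4^2048 ≡ 1036^2 = 1073296 ≡ 239 (mod 3713)
3712 = 2048 + 1024 + 512 + 128 in binary powers of 2.
So 4^3712 ≡ 239 · 1036 · 1182 · 431 ≡ 3033 (mod 3713).
Since 3033 ≠ 1, base 4 is a Fermat witness: 3713 is composite.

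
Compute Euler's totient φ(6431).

Factor: 6431 = 59 · 109.
φ(6431) = (59−1) · (109−1) = 58 · 108 = 6264.

6264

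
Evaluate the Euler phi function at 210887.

196768

Factor: 210887 = 23 · 53 · 173.
φ(210887) = (23−1) · (53−1) · (173−1) = 22 · 52 · 172 = 196768.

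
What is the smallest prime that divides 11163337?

11163337 is odd.
Digit sum 25, not divisible by 3.
Ends in 7: not divisible by 5.
7: 11163337 = 7·1594762 + 3
11: 11163337 = 11·1014848 + 9
13: 11163337 = 13·858718 + 3
17: 11163337 = 17·656666 + 15
19: 11163337 = 19·587544 + 1
23: 11163337 = 23·485362 + 11
29: 11163337 = 29·384942 + 19
31: 11163337 = 31·360107 + 20
37: 11163337 = 37·301711 + 30
41: 11163337 = 41·272276 + 21
43: 11163337 = 43·259612 + 21
47: 11163337 = 47·237517 + 38
53: 11163337 = 53·210629

53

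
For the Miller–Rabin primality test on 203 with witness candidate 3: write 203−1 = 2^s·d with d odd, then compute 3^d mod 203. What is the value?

203 − 1 = 202 = 2^1 · 101, so d = 101.
3^1 ≡ 3 (mod 203)
3^2 ≡ 3^2 = 9 ≡ 9 (mod 203)
3^4 ≡ 9^2 = 81 ≡ 81 (mod 203)
3^8 ≡ 81^2 = 6561 ≡ 65 (mod 203)
3^16 ≡ 65^2 = 4225 ≡ 165 (mod 203)
3^32 ≡ 165^2 = 27225 ≡ 23 (mod 203)
3^64 ≡ 23^2 = 529 ≡ 123 (mod 203)
101 = 64 + 32 + 4 + 1 in binary powers of 2.
So 3^101 ≡ 123 · 23 · 81 · 3 ≡ 89 (mod 203).
Squaring chain: 89; never reaches −1, so base 3 is a Miller–Rabin witness that 203 is composite.

89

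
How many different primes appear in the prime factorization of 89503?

3

89503 = 37 · 2419
2419 = 41 · 59
89503 = 37 · 41 · 59, which has 3 distinct prime factors.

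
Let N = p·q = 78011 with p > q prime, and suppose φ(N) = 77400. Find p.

431

φ(n) = (p−1)(q−1) = n − (p+q) + 1, so p + q = 78011 − 77400 + 1 = 612.
p and q are the roots of t² − 612t + 78011 = 0.
Discriminant: 612² − 4·78011 = 374544 − 312044 = 62500; √62500 = 250.
q = (612 − 250)/2 = 181, p = (612 + 250)/2 = 431.
Check: 181 · 431 = 78011.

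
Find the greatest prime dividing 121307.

89

121307 = 29 · 4183
4183 = 47 · 89
89 is prime.
So 121307 = 29 · 47 · 89; the largest prime factor is 89.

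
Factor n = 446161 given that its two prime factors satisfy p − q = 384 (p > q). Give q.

Since p = q + 384, we have 446161 = q(q + 384), so q² + 384q − 446161 = 0.
Discriminant: 384² + 4·446161 = 147456 + 1784644 = 1932100; √1932100 = 1390.
q = (−384 + 1390)/2 = 503, and p = q + 384 = 887.
Check: 503 · 887 = 446161.

503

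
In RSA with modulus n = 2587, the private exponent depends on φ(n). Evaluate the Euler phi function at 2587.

2376

Factor: 2587 = 13 · 199.
φ(2587) = (13−1) · (199−1) = 12 · 198 = 2376.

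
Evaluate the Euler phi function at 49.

Factor: 49 = 7^2.
φ(49) = 7^1·(7−1) = 42.

42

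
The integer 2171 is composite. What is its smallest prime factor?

2171 is odd.
Digit sum 11, not divisible by 3.
Ends in 1: not divisible by 5.
7: 2171 = 7·310 + 1
11: 2171 = 11·197 + 4
13: 2171 = 13·167

13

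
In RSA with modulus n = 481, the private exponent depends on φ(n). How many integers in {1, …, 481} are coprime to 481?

432

Factor: 481 = 13 · 37.
φ(481) = (13−1) · (37−1) = 12 · 36 = 432.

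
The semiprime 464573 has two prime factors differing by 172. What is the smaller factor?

Since p = q + 172, we have 464573 = q(q + 172), so q² + 172q − 464573 = 0.
Discriminant: 172² + 4·464573 = 29584 + 1858292 = 1887876; √1887876 = 1374.
q = (−172 + 1374)/2 = 601, and p = q + 172 = 773.
Check: 601 · 773 = 464573.

601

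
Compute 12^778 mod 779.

121

12^1 ≡ 12 (mod 779)
12^2 ≡ 12^2 = 144 ≡ 144 (mod 779)
12^4 ≡ 144^2 = 20736 ≡ 482 (mod 779)
12^8 ≡ 482^2 = 232324 ≡ 182 (mod 779)
12^16 ≡ 182^2 = 33124 ≡ 406 (mod 779)
12^32 ≡ 406^2 = 164836 ≡ 467 (mod 779)
12^64 ≡ 467^2 = 218089 ≡ 748 (mod 779)
12^128 ≡ 748^2 = 559504 ≡ 182 (mod 779)
12^256 ≡ 182^2 = 33124 ≡ 406 (mod 779)
12^512 ≡ 406^2 = 164836 ≡ 467 (mod 779)
778 = 512 + 256 + 8 + 2 in binary powers of 2.
So 12^778 ≡ 467 · 406 · 182 · 144 ≡ 121 (mod 779).
Since 121 ≠ 1, base 12 is a Fermat witness: 779 is composite.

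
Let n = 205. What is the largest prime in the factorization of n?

41

205 = 5 · 41
41 is prime.
So 205 = 5 · 41; the largest prime factor is 41.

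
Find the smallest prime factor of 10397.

10397 is odd.
Digit sum 20, not divisible by 3.
Ends in 7: not divisible by 5.
7: 10397 = 7·1485 + 2
11: 10397 = 11·945 + 2
13: 10397 = 13·799 + 10
17: 10397 = 17·611 + 10
19: 10397 = 19·547 + 4
23: 10397 = 23·452 + 1
29: 10397 = 29·358 + 15
31: 10397 = 31·335 + 12
37: 10397 = 37·281

37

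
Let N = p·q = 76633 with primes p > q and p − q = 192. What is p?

Since p = q + 192, we have 76633 = q(q + 192), so q² + 192q − 76633 = 0.
Discriminant: 192² + 4·76633 = 36864 + 306532 = 343396; √343396 = 586.
q = (−192 + 586)/2 = 197, and p = q + 192 = 389.
Check: 197 · 389 = 76633.

389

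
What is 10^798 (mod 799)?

10^1 ≡ 10 (mod 799)
10^2 ≡ 10^2 = 100 ≡ 100 (mod 799)
10^4 ≡ 100^2 = 10000 ≡ 412 (mod 799)
10^8 ≡ 412^2 = 169744 ≡ 356 (mod 799)
10^16 ≡ 356^2 = 126736 ≡ 494 (mod 799)
10^32 ≡ 494^2 = 244036 ≡ 341 (mod 799)
10^64 ≡ 341^2 = 116281 ≡ 426 (mod 799)
10^128 ≡ 426^2 = 181476 ≡ 103 (mod 799)
10^256 ≡ 103^2 = 10609 ≡ 222 (mod 799)
10^512 ≡ 222^2 = 49284 ≡ 545 (mod 799)
798 = 512 + 256 + 16 + 8 + 4 + 2 in binary powers of 2.
So 10^798 ≡ 545 · 222 · 494 · 356 · 412 · 100 ≡ 212 (mod 799).
Since 212 ≠ 1, base 10 is a Fermat witness: 799 is composite.

212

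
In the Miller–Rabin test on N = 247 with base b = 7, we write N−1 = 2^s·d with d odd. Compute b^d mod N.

96

247 − 1 = 246 = 2^1 · 123, so d = 123.
7^1 ≡ 7 (mod 247)
7^2 ≡ 7^2 = 49 ≡ 49 (mod 247)
7^4 ≡ 49^2 = 2401 ≡ 178 (mod 247)
7^8 ≡ 178^2 = 31684 ≡ 68 (mod 247)
7^16 ≡ 68^2 = 4624 ≡ 178 (mod 247)
7^32 ≡ 178^2 = 31684 ≡ 68 (mod 247)
7^64 ≡ 68^2 = 4624 ≡ 178 (mod 247)
123 = 64 + 32 + 16 + 8 + 2 + 1 in binary powers of 2.
So 7^123 ≡ 178 · 68 · 178 · 68 · 49 · 7 ≡ 96 (mod 247).
Squaring chain: 96; never reaches −1, so base 7 is a Miller–Rabin witness that 247 is composite.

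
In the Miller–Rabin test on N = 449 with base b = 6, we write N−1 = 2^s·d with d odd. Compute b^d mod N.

449 − 1 = 448 = 2^6 · 7, so d = 7.
6^1 ≡ 6 (mod 449)
6^2 ≡ 6^2 = 36 ≡ 36 (mod 449)
6^4 ≡ 36^2 = 1296 ≡ 398 (mod 449)
7 = 4 + 2 + 1 in binary powers of 2.
So 6^7 ≡ 398 · 36 · 6 ≡ 209 (mod 449).
Squaring chain: 209 → 128 → 220 → 357 → 382 → 448; reaches −1, so base 6 does not prove 449 composite.

209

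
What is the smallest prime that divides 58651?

58651 is odd.
Digit sum 25, not divisible by 3.
Ends in 1: not divisible by 5.
7: 58651 = 7·8378 + 5
11: 58651 = 11·5331 + 10
13: 58651 = 13·4511 + 8
17: 58651 = 17·3450 + 1
19: 58651 = 19·3086 + 17
23: 58651 = 23·2550 + 1
29: 58651 = 29·2022 + 13
31: 58651 = 31·1891 + 30
37: 58651 = 37·1585 + 6
41: 58651 = 41·1430 + 21
43: 58651 = 43·1363 + 42
47: 58651 = 47·1247 + 42
53: 58651 = 53·1106 + 33
59: 58651 = 59·994 + 5
61: 58651 = 61·961 + 30
67: 58651 = 67·875 + 26
71: 58651 = 71·826 + 5
73: 58651 = 73·803 + 32
79: 58651 = 79·742 + 33
83: 58651 = 83·706 + 53
89: 58651 = 89·659

89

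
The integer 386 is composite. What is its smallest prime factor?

386 is even: 2 divides it.

2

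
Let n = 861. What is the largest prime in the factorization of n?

41

861 = 3 · 287
287 = 7 · 41
41 is prime.
So 861 = 3 · 7 · 41; the largest prime factor is 41.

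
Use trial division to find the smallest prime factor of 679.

679 is odd.
Digit sum 22, not divisible by 3.
Ends in 9: not divisible by 5.
7: 679 = 7·97

7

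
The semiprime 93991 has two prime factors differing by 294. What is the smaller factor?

Since p = q + 294, we have 93991 = q(q + 294), so q² + 294q − 93991 = 0.
Discriminant: 294² + 4·93991 = 86436 + 375964 = 462400; √462400 = 680.
q = (−294 + 680)/2 = 193, and p = q + 294 = 487.
Check: 193 · 487 = 93991.

193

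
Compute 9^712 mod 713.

9^1 ≡ 9 (mod 713)
9^2 ≡ 9^2 = 81 ≡ 81 (mod 713)
9^4 ≡ 81^2 = 6561 ≡ 144 (mod 713)
9^8 ≡ 144^2 = 20736 ≡ 59 (mod 713)
9^16 ≡ 59^2 = 3481 ≡ 629 (mod 713)
9^32 ≡ 629^2 = 395641 ≡ 639 (mod 713)
9^64 ≡ 639^2 = 408321 ≡ 485 (mod 713)
9^128 ≡ 485^2 = 235225 ≡ 648 (mod 713)
9^256 ≡ 648^2 = 419904 ≡ 660 (mod 713)
9^512 ≡ 660^2 = 435600 ≡ 670 (mod 713)
712 = 512 + 128 + 64 + 8 in binary powers of 2.
So 9^712 ≡ 670 · 648 · 485 · 59 ≡ 289 (mod 713).
Since 289 ≠ 1, base 9 is a Fermat witness: 713 is composite.

289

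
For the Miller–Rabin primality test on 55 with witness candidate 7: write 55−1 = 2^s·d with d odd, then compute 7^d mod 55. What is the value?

28

55 − 1 = 54 = 2^1 · 27, so d = 27.
7^1 ≡ 7 (mod 55)
7^2 ≡ 7^2 = 49 ≡ 49 (mod 55)
7^4 ≡ 49^2 = 2401 ≡ 36 (mod 55)
7^8 ≡ 36^2 = 1296 ≡ 31 (mod 55)
7^16 ≡ 31^2 = 961 ≡ 26 (mod 55)
27 = 16 + 8 + 2 + 1 in binary powers of 2.
So 7^27 ≡ 26 · 31 · 49 · 7 ≡ 28 (mod 55).
Squaring chain: 28; never reaches −1, so base 7 is a Miller–Rabin witness that 55 is composite.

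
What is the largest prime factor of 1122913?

89

1122913 = 11 · 102083
102083 = 31 · 3293
3293 = 37 · 89
89 is prime.
So 1122913 = 11 · 31 · 37 · 89; the largest prime factor is 89.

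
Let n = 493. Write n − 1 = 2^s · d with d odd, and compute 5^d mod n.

419

493 − 1 = 492 = 2^2 · 123, so d = 123.
5^1 ≡ 5 (mod 493)
5^2 ≡ 5^2 = 25 ≡ 25 (mod 493)
5^4 ≡ 25^2 = 625 ≡ 132 (mod 493)
5^8 ≡ 132^2 = 17424 ≡ 169 (mod 493)
5^16 ≡ 169^2 = 28561 ≡ 460 (mod 493)
5^32 ≡ 460^2 = 211600 ≡ 103 (mod 493)
5^64 ≡ 103^2 = 10609 ≡ 256 (mod 493)
123 = 64 + 32 + 16 + 8 + 2 + 1 in binary powers of 2.
So 5^123 ≡ 256 · 103 · 460 · 169 · 25 · 5 ≡ 419 (mod 493).
Squaring chain: 419 → 53; never reaches −1, so base 5 is a Miller–Rabin witness that 493 is composite.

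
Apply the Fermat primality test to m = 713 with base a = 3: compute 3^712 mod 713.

3^1 ≡ 3 (mod 713)
3^2 ≡ 3^2 = 9 ≡ 9 (mod 713)
3^4 ≡ 9^2 = 81 ≡ 81 (mod 713)
3^8 ≡ 81^2 = 6561 ≡ 144 (mod 713)
3^16 ≡ 144^2 = 20736 ≡ 59 (mod 713)
3^32 ≡ 59^2 = 3481 ≡ 629 (mod 713)
3^64 ≡ 629^2 = 395641 ≡ 639 (mod 713)
3^128 ≡ 639^2 = 408321 ≡ 485 (mod 713)
3^256 ≡ 485^2 = 235225 ≡ 648 (mod 713)
3^512 ≡ 648^2 = 419904 ≡ 660 (mod 713)
712 = 512 + 128 + 64 + 8 in binary powers of 2.
So 3^712 ≡ 660 · 485 · 639 · 144 ≡ 696 (mod 713).
Since 696 ≠ 1, base 3 is a Fermat witness: 713 is composite.

696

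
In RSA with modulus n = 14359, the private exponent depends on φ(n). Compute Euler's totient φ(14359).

14104

Factor: 14359 = 83 · 173.
φ(14359) = (83−1) · (173−1) = 82 · 172 = 14104.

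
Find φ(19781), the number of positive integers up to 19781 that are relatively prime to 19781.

19500

Factor: 19781 = 131 · 151.
φ(19781) = (131−1) · (151−1) = 130 · 150 = 19500.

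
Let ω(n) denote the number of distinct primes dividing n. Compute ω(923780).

923780 = 2^2 · 230945
230945 = 5 · 46189
46189 = 11 · 4199
4199 = 13 · 323
323 = 17 · 19
923780 = 2^2 · 5 · 11 · 13 · 17 · 19, which has 6 distinct prime factors.

6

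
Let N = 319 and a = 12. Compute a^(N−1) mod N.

12^1 ≡ 12 (mod 319)
12^2 ≡ 12^2 = 144 ≡ 144 (mod 319)
12^4 ≡ 144^2 = 20736 ≡ 1 (mod 319)
12^8 ≡ 1^2 = 1 ≡ 1 (mod 319)
12^16 ≡ 1^2 = 1 ≡ 1 (mod 319)
12^32 ≡ 1^2 = 1 ≡ 1 (mod 319)
12^64 ≡ 1^2 = 1 ≡ 1 (mod 319)
12^128 ≡ 1^2 = 1 ≡ 1 (mod 319)
12^256 ≡ 1^2 = 1 ≡ 1 (mod 319)
318 = 256 + 32 + 16 + 8 + 4 + 2 in binary powers of 2.
So 12^318 ≡ 1 · 1 · 1 · 1 · 1 · 144 ≡ 144 (mod 319).
Since 144 ≠ 1, base 12 is a Fermat witness: 319 is composite.

144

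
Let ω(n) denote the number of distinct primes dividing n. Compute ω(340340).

340340 = 2^2 · 85085
85085 = 5 · 17017
17017 = 7 · 2431
2431 = 11 · 221
221 = 13 · 17
340340 = 2^2 · 5 · 7 · 11 · 13 · 17, which has 6 distinct prime factors.

6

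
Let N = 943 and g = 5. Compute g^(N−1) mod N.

558

5^1 ≡ 5 (mod 943)
5^2 ≡ 5^2 = 25 ≡ 25 (mod 943)
5^4 ≡ 25^2 = 625 ≡ 625 (mod 943)
5^8 ≡ 625^2 = 390625 ≡ 223 (mod 943)
5^16 ≡ 223^2 = 49729 ≡ 693 (mod 943)
5^32 ≡ 693^2 = 480249 ≡ 262 (mod 943)
5^64 ≡ 262^2 = 68644 ≡ 748 (mod 943)
5^128 ≡ 748^2 = 559504 ≡ 305 (mod 943)
5^256 ≡ 305^2 = 93025 ≡ 611 (mod 943)
5^512 ≡ 611^2 = 373321 ≡ 836 (mod 943)
942 = 512 + 256 + 128 + 32 + 8 + 4 + 2 in binary powers of 2.
So 5^942 ≡ 836 · 611 · 305 · 262 · 223 · 625 · 25 ≡ 558 (mod 943).
Since 558 ≠ 1, base 5 is a Fermat witness: 943 is composite.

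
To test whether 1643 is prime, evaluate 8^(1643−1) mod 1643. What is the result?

8^1 ≡ 8 (mod 1643)
8^2 ≡ 8^2 = 64 ≡ 64 (mod 1643)
8^4 ≡ 64^2 = 4096 ≡ 810 (mod 1643)
8^8 ≡ 810^2 = 656100 ≡ 543 (mod 1643)
8^16 ≡ 543^2 = 294849 ≡ 752 (mod 1643)
8^32 ≡ 752^2 = 565504 ≡ 312 (mod 1643)
8^64 ≡ 312^2 = 97344 ≡ 407 (mod 1643)
8^128 ≡ 407^2 = 165649 ≡ 1349 (mod 1643)
8^256 ≡ 1349^2 = 1819801 ≡ 1000 (mod 1643)
8^512 ≡ 1000^2 = 1000000 ≡ 1056 (mod 1643)
8^1024 ≡ 1056^2 = 1115136 ≡ 1182 (mod 1643)
1642 = 1024 + 512 + 64 + 32 + 8 + 2 in binary powers of 2.
So 8^1642 ≡ 1182 · 1056 · 407 · 312 · 543 · 64 ≡ 250 (mod 1643).
Since 250 ≠ 1, base 8 is a Fermat witness: 1643 is composite.

250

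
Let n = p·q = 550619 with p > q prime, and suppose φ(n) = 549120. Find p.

φ(n) = (p−1)(q−1) = n − (p+q) + 1, so p + q = 550619 − 549120 + 1 = 1500.
p and q are the roots of t² − 1500t + 550619 = 0.
Discriminant: 1500² − 4·550619 = 2250000 − 2202476 = 47524; √47524 = 218.
q = (1500 − 218)/2 = 641, p = (1500 + 218)/2 = 859.
Check: 641 · 859 = 550619.

859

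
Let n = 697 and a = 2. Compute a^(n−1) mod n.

2^1 ≡ 2 (mod 697)
2^2 ≡ 2^2 = 4 ≡ 4 (mod 697)
2^4 ≡ 4^2 = 16 ≡ 16 (mod 697)
2^8 ≡ 16^2 = 256 ≡ 256 (mod 697)
2^16 ≡ 256^2 = 65536 ≡ 18 (mod 697)
2^32 ≡ 18^2 = 324 ≡ 324 (mod 697)
2^64 ≡ 324^2 = 104976 ≡ 426 (mod 697)
2^128 ≡ 426^2 = 181476 ≡ 256 (mod 697)
2^256 ≡ 256^2 = 65536 ≡ 18 (mod 697)
2^512 ≡ 18^2 = 324 ≡ 324 (mod 697)
696 = 512 + 128 + 32 + 16 + 8 in binary powers of 2.
So 2^696 ≡ 324 · 256 · 324 · 18 · 256 ≡ 18 (mod 697).
Since 18 ≠ 1, base 2 is a Fermat witness: 697 is composite.

18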